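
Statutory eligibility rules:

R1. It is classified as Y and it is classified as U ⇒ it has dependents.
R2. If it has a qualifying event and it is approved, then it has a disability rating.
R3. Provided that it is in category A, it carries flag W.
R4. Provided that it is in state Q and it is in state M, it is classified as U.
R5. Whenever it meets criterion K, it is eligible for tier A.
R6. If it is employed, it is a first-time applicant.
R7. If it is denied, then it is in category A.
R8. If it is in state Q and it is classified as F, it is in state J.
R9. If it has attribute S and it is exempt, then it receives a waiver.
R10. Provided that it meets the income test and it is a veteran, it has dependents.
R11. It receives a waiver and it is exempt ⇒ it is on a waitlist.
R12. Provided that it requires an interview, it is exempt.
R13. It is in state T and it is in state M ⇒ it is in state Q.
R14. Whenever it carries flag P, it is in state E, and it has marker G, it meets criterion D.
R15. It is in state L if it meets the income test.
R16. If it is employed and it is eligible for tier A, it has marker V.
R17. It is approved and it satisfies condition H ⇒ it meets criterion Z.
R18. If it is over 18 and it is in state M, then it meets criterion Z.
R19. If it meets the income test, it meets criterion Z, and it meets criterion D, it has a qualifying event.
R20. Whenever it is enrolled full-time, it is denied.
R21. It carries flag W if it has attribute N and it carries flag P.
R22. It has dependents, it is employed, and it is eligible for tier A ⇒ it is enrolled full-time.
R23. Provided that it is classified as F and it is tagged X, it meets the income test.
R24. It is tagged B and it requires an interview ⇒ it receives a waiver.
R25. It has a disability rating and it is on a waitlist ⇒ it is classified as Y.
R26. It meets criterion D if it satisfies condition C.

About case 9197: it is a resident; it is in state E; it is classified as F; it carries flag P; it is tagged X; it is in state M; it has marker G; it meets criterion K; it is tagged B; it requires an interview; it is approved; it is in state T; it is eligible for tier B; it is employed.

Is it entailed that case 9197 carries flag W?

Forward chaining from the given facts derives: is eligible for tier A, is a first-time applicant, is exempt, is in state Q, meets criterion D, has marker V, meets the income test, receives a waiver, is classified as U, is in state J, is on a waitlist, is in state L.
Rules concluding "it carries flag W": R3 needs "it is in category A"; R21 needs "it has attribute N" — none of these are established.

No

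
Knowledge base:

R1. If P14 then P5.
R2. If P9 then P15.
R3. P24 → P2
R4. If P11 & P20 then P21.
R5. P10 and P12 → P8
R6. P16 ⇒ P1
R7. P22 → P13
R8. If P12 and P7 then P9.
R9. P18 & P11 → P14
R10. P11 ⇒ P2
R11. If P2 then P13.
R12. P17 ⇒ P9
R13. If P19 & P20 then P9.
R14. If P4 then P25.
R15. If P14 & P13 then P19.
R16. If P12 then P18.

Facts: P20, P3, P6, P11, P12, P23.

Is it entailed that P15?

P2  (by R10: P11)
P13  (by R11: P2)
P18  (by R16: P12)
P14  (by R9: P18, P11)
P19  (by R15: P14, P13)
P9  (by R13: P19, P20)
P15  (by R2: P9)

Yes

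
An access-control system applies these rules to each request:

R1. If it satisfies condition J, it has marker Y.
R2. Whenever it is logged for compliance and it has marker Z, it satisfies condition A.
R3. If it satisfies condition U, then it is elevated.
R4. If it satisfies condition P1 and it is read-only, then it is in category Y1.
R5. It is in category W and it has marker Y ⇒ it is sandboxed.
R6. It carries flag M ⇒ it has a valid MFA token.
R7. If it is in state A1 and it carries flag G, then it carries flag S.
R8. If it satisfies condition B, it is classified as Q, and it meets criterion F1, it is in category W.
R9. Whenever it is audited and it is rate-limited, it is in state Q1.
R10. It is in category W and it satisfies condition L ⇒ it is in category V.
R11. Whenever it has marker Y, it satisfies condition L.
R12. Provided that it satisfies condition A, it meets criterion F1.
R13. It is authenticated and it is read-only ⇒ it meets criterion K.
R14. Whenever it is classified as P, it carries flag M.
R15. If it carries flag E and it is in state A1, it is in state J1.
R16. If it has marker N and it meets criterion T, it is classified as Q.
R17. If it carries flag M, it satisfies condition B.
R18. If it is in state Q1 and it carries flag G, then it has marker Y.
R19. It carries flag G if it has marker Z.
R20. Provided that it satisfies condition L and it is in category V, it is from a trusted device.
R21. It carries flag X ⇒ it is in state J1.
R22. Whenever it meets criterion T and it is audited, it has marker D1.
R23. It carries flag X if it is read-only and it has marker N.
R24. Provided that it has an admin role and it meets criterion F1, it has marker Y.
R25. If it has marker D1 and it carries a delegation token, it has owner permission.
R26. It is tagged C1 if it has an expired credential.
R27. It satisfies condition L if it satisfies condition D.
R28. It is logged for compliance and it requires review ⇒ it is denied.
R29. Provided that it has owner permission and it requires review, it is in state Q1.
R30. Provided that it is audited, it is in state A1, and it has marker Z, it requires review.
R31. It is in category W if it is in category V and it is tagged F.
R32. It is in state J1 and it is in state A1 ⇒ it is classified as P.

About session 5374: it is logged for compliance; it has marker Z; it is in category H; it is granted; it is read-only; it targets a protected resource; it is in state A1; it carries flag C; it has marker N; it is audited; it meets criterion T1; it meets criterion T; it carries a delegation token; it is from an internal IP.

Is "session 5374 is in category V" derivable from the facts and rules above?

Yes

By R2 (it is logged for compliance, it has marker Z): it satisfies condition A.
By R12 (it satisfies condition A): it meets criterion F1.
By R16 (it has marker N, it meets criterion T): it is classified as Q.
By R19 (it has marker Z): it carries flag G.
By R22 (it meets criterion T, it is audited): it has marker D1.
By R23 (it is read-only, it has marker N): it carries flag X.
By R25 (it has marker D1, it carries a delegation token): it has owner permission.
By R30 (it is audited, it is in state A1, it has marker Z): it requires review.
By R21 (it carries flag X): it is in state J1.
By R29 (it has owner permission, it requires review): it is in state Q1.
By R32 (it is in state J1, it is in state A1): it is classified as P.
By R14 (it is classified as P): it carries flag M.
By R17 (it carries flag M): it satisfies condition B.
By R18 (it is in state Q1, it carries flag G): it has marker Y.
By R8 (it satisfies condition B, it is classified as Q, it meets criterion F1): it is in category W.
By R11 (it has marker Y): it satisfies condition L.
By R10 (it is in category W, it satisfies condition L): it is in category V.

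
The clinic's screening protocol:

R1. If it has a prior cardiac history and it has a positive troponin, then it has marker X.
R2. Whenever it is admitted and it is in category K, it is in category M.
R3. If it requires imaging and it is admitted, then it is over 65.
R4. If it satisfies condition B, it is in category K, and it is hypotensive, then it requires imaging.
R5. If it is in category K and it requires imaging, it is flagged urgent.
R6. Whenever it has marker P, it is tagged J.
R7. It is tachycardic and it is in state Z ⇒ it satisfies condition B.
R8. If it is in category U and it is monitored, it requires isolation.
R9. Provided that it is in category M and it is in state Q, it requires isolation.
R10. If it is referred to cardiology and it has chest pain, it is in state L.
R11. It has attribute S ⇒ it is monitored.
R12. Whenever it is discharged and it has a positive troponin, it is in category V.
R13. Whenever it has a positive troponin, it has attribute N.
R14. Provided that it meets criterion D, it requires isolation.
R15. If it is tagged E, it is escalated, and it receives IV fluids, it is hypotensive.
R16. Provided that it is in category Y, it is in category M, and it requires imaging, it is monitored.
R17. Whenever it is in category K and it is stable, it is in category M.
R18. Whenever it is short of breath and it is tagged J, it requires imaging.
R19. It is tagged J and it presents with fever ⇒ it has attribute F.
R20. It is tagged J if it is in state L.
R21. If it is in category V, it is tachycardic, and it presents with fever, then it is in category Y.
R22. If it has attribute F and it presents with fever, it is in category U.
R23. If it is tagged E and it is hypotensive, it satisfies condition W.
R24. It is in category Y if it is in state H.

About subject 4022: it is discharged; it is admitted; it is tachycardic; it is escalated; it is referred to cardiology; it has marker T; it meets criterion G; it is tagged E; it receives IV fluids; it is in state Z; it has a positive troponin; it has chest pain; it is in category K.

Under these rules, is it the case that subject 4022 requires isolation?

No

Forward chaining from the given facts derives: is in category M, satisfies condition B, is in state L, is in category V, has attribute N, is hypotensive, is tagged J, satisfies condition W, requires imaging, is flagged urgent, is over 65.
Rules concluding "it requires isolation": R8 needs "it is in category U"; R9 needs "it is in state Q"; R14 needs "it meets criterion D" — none of these are established.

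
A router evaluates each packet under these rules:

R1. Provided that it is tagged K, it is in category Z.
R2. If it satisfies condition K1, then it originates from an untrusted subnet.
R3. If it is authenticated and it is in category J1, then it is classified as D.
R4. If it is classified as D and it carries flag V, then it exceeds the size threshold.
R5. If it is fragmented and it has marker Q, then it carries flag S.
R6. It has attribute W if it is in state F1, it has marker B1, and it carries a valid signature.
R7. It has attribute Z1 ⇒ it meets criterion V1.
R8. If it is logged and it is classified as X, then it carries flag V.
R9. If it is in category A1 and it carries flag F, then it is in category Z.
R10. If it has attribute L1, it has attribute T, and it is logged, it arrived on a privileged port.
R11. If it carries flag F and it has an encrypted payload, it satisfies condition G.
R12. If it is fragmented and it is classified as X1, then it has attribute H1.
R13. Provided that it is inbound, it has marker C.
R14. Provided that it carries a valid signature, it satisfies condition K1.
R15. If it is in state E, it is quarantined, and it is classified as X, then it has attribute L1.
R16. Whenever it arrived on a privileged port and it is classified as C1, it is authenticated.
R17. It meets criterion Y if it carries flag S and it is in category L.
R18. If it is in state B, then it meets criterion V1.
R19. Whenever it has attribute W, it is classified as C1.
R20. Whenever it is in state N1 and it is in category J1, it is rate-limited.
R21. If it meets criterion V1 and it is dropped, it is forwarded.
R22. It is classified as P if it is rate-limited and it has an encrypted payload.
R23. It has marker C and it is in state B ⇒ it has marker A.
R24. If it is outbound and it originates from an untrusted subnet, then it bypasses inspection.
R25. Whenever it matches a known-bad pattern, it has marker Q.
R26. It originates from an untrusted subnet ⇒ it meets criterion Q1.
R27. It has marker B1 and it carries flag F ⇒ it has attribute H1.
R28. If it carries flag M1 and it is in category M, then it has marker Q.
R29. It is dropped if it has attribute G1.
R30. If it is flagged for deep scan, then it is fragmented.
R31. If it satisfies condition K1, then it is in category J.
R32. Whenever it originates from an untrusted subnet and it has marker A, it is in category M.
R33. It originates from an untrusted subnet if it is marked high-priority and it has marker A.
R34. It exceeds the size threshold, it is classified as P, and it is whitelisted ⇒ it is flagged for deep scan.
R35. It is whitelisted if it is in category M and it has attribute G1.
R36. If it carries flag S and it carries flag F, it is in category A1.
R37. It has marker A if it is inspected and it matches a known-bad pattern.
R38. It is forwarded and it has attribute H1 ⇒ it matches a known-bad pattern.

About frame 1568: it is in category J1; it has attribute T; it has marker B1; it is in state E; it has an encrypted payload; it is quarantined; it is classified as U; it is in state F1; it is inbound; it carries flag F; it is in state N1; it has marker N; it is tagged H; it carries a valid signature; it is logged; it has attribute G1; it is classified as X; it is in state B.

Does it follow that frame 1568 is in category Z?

Yes

By R6 (it is in state F1, it has marker B1, it carries a valid signature): it has attribute W.
By R8 (it is logged, it is classified as X): it carries flag V.
By R13 (it is inbound): it has marker C.
By R14 (it carries a valid signature): it satisfies condition K1.
By R15 (it is in state E, it is quarantined, it is classified as X): it has attribute L1.
By R18 (it is in state B): it meets criterion V1.
By R19 (it has attribute W): it is classified as C1.
By R20 (it is in state N1, it is in category J1): it is rate-limited.
By R22 (it is rate-limited, it has an encrypted payload): it is classified as P.
By R23 (it has marker C, it is in state B): it has marker A.
By R27 (it has marker B1, it carries flag F): it has attribute H1.
By R29 (it has attribute G1): it is dropped.
By R2 (it satisfies condition K1): it originates from an untrusted subnet.
By R10 (it has attribute L1, it has attribute T, it is logged): it arrived on a privileged port.
By R16 (it arrived on a privileged port, it is classified as C1): it is authenticated.
By R21 (it meets criterion V1, it is dropped): it is forwarded.
By R32 (it originates from an untrusted subnet, it has marker A): it is in category M.
By R35 (it is in category M, it has attribute G1): it is whitelisted.
By R38 (it is forwarded, it has attribute H1): it matches a known-bad pattern.
By R3 (it is authenticated, it is in category J1): it is classified as D.
By R4 (it is classified as D, it carries flag V): it exceeds the size threshold.
By R25 (it matches a known-bad pattern): it has marker Q.
By R34 (it exceeds the size threshold, it is classified as P, it is whitelisted): it is flagged for deep scan.
By R30 (it is flagged for deep scan): it is fragmented.
By R5 (it is fragmented, it has marker Q): it carries flag S.
By R36 (it carries flag S, it carries flag F): it is in category A1.
By R9 (it is in category A1, it carries flag F): it is in category Z.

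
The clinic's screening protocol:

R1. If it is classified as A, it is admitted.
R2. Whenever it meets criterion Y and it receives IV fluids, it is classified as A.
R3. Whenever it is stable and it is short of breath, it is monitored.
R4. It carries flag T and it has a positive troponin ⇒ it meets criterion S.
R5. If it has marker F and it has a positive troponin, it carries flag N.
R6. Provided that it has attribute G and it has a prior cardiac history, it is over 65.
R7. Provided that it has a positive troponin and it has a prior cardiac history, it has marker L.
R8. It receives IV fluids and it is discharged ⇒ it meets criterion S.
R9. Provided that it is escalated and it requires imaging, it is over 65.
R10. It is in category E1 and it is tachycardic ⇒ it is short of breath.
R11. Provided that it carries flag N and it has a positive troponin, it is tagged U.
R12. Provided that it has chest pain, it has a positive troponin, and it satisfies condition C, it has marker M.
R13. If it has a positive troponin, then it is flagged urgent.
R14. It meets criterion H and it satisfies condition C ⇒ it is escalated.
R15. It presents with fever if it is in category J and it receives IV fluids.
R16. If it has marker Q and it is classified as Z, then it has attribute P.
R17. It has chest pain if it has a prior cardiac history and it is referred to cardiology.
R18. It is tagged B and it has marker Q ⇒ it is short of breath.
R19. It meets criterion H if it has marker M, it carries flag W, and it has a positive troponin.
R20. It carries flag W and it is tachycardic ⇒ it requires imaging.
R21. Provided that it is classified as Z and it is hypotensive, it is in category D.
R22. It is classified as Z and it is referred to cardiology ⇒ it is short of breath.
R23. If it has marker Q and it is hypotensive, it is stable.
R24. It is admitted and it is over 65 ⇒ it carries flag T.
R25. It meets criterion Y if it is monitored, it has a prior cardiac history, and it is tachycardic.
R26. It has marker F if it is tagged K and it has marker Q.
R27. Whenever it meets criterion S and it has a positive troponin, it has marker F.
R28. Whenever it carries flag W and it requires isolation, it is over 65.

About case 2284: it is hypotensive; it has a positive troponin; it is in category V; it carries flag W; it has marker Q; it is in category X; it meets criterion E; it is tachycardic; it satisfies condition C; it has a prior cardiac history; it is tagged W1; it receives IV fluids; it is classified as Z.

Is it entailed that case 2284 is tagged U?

No

Forward chaining from the given facts derives: has marker L, is flagged urgent, has attribute P, requires imaging, is in category D, is stable.
The only rule concluding "it is tagged U" is R11, which needs "it carries flag N"; that is never established.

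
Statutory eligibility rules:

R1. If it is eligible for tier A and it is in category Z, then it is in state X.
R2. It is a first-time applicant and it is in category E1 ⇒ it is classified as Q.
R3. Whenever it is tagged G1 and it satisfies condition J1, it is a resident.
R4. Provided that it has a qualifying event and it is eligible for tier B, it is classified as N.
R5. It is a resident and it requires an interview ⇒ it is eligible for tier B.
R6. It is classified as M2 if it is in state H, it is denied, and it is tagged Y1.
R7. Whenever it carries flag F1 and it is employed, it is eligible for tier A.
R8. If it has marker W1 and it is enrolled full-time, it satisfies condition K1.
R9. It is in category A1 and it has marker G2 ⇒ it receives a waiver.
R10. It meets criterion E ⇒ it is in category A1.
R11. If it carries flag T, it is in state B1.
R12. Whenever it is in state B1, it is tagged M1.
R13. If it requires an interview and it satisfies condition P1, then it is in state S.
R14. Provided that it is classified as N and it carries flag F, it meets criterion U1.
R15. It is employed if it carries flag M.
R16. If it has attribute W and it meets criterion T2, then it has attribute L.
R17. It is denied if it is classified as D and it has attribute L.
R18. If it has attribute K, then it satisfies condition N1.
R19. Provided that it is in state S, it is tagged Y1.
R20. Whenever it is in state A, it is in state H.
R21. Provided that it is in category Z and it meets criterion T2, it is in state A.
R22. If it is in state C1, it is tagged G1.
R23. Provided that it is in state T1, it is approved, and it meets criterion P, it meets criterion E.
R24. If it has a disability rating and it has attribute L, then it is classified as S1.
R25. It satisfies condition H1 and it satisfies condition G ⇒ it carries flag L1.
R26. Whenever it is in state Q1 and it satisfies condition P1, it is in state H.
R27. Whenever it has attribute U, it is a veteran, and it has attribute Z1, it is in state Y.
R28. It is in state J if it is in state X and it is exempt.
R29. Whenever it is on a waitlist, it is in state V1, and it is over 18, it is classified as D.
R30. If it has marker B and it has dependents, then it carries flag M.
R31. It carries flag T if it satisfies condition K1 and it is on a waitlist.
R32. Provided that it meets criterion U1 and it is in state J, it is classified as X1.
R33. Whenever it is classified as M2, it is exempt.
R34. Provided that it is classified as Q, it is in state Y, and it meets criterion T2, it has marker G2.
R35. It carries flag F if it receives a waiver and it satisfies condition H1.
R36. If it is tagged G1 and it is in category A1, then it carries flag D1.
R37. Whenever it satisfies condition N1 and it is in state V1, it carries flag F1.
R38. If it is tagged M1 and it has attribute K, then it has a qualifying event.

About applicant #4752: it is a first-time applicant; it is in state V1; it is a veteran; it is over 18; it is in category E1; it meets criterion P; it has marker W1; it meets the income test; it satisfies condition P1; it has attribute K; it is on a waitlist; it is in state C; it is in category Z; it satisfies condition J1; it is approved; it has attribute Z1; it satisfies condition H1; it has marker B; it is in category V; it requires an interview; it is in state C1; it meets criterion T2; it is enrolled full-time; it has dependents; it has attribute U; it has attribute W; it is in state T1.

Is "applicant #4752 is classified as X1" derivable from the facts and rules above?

Yes

By R2 (it is a first-time applicant, it is in category E1): it is classified as Q.
By R8 (it has marker W1, it is enrolled full-time): it satisfies condition K1.
By R13 (it requires an interview, it satisfies condition P1): it is in state S.
By R16 (it has attribute W, it meets criterion T2): it has attribute L.
By R18 (it has attribute K): it satisfies condition N1.
By R19 (it is in state S): it is tagged Y1.
By R21 (it is in category Z, it meets criterion T2): it is in state A.
By R22 (it is in state C1): it is tagged G1.
By R23 (it is in state T1, it is approved, it meets criterion P): it meets criterion E.
By R27 (it has attribute U, it is a veteran, it has attribute Z1): it is in state Y.
By R29 (it is on a waitlist, it is in state V1, it is over 18): it is classified as D.
By R30 (it has marker B, it has dependents): it carries flag M.
By R31 (it satisfies condition K1, it is on a waitlist): it carries flag T.
By R34 (it is classified as Q, it is in state Y, it meets criterion T2): it has marker G2.
By R37 (it satisfies condition N1, it is in state V1): it carries flag F1.
By R3 (it is tagged G1, it satisfies condition J1): it is a resident.
By R5 (it is a resident, it requires an interview): it is eligible for tier B.
By R10 (it meets criterion E): it is in category A1.
By R11 (it carries flag T): it is in state B1.
By R12 (it is in state B1): it is tagged M1.
By R15 (it carries flag M): it is employed.
By R17 (it is classified as D, it has attribute L): it is denied.
By R20 (it is in state A): it is in state H.
By R38 (it is tagged M1, it has attribute K): it has a qualifying event.
By R4 (it has a qualifying event, it is eligible for tier B): it is classified as N.
By R6 (it is in state H, it is denied, it is tagged Y1): it is classified as M2.
By R7 (it carries flag F1, it is employed): it is eligible for tier A.
By R9 (it is in category A1, it has marker G2): it receives a waiver.
By R33 (it is classified as M2): it is exempt.
By R35 (it receives a waiver, it satisfies condition H1): it carries flag F.
By R1 (it is eligible for tier A, it is in category Z): it is in state X.
By R14 (it is classified as N, it carries flag F): it meets criterion U1.
By R28 (it is in state X, it is exempt): it is in state J.
By R32 (it meets criterion U1, it is in state J): it is classified as X1.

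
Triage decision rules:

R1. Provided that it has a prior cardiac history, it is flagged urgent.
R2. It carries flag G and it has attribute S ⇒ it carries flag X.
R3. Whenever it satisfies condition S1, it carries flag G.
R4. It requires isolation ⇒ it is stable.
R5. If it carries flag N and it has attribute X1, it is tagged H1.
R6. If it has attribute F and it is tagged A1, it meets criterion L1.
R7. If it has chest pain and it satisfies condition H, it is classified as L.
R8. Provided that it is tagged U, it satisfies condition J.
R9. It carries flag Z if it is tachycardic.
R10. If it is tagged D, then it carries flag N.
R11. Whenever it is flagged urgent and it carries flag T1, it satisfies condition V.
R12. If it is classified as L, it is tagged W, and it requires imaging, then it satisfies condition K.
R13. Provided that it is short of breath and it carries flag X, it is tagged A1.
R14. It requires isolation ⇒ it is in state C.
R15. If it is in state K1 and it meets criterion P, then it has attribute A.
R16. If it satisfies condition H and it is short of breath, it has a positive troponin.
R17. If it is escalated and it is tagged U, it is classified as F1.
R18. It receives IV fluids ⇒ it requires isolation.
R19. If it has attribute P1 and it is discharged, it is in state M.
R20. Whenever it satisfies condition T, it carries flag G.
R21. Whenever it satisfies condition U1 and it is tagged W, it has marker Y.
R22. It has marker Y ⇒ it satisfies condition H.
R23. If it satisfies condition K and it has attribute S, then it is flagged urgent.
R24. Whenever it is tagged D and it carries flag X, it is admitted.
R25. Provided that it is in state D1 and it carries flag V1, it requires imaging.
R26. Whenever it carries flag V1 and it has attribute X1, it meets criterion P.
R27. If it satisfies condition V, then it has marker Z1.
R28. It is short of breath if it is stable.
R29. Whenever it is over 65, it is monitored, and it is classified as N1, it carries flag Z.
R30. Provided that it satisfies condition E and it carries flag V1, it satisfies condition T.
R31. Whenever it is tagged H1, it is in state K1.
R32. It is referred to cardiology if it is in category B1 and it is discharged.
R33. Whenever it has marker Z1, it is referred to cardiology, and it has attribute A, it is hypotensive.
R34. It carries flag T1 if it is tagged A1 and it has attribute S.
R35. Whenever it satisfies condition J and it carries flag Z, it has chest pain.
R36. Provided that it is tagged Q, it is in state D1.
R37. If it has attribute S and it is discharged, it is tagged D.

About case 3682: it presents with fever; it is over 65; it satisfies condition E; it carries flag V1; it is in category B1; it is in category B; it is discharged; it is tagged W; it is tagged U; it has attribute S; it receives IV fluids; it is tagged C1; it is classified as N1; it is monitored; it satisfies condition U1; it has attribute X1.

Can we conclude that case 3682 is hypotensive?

No

Forward chaining from the given facts derives: satisfies condition J, requires isolation, has marker Y, satisfies condition H, meets criterion P, carries flag Z, satisfies condition T, is referred to cardiology, has chest pain, is tagged D, is stable, is classified as L, carries flag N, is in state C, carries flag G, is short of breath, carries flag X, is tagged H1, is tagged A1, has a positive troponin, is admitted, is in state K1, carries flag T1, has attribute A.
The only rule concluding "it is hypotensive" is R33, which needs "it has marker Z1"; that is never established.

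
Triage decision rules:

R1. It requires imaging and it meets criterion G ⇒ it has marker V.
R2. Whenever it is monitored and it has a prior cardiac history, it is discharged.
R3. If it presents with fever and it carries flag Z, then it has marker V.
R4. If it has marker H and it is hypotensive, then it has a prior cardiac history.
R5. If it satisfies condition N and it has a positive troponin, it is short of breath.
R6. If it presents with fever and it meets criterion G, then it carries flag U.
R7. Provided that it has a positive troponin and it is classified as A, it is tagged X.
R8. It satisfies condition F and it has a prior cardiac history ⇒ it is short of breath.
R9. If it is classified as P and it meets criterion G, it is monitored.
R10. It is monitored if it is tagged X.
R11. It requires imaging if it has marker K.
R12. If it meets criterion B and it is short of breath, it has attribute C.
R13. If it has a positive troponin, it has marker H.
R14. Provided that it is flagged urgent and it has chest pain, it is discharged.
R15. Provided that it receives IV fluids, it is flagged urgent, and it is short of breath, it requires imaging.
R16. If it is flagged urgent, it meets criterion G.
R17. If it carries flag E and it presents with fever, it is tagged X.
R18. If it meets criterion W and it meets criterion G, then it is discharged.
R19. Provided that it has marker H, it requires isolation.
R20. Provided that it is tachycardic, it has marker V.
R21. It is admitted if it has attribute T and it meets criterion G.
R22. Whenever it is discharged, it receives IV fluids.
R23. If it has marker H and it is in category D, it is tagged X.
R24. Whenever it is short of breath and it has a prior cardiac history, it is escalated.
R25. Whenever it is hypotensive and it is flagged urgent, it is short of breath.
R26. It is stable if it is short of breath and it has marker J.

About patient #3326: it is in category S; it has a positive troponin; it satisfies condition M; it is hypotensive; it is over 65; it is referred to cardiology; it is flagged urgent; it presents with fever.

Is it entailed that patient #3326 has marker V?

Forward chaining from the given facts derives: has marker H, meets criterion G, requires isolation, is short of breath, has a prior cardiac history, carries flag U, is escalated.
Rules concluding "it has marker V": R1 needs "it requires imaging"; R3 needs "it carries flag Z"; R20 needs "it is tachycardic" — none of these are established.

No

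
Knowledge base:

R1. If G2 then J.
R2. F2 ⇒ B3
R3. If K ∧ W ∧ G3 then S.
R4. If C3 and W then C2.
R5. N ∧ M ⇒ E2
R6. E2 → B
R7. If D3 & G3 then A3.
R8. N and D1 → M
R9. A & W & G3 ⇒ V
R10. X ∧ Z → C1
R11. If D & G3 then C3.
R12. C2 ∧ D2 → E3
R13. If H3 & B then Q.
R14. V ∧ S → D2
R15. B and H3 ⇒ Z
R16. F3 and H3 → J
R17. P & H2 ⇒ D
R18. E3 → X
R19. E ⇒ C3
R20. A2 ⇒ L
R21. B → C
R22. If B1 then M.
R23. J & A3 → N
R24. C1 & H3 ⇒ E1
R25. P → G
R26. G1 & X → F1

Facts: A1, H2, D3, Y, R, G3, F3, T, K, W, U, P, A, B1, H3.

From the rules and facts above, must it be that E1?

S  (by R3: K, W, G3)
A3  (by R7: D3, G3)
V  (by R9: A, W, G3)
D2  (by R14: V, S)
J  (by R16: F3, H3)
D  (by R17: P, H2)
M  (by R22: B1)
N  (by R23: J, A3)
E2  (by R5: N, M)
B  (by R6: E2)
C3  (by R11: D, G3)
Z  (by R15: B, H3)
C2  (by R4: C3, W)
E3  (by R12: C2, D2)
X  (by R18: E3)
C1  (by R10: X, Z)
E1  (by R24: C1, H3)

Yes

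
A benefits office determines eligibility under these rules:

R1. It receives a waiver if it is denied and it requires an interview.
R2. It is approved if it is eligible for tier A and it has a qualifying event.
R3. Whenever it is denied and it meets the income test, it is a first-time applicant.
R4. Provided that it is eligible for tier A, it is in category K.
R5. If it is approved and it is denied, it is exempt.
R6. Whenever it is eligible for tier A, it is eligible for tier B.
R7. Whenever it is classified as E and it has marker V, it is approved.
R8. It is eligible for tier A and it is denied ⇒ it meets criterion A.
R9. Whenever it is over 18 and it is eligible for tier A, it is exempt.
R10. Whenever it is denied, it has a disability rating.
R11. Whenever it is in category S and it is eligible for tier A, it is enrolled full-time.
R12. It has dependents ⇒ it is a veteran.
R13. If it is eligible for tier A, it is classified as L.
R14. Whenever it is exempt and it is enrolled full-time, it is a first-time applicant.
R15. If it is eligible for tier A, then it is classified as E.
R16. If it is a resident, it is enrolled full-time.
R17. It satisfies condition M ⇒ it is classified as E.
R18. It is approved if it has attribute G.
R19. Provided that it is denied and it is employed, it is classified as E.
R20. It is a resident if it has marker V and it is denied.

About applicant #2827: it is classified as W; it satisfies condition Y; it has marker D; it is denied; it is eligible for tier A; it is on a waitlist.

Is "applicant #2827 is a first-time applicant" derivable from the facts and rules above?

Forward chaining from the given facts derives: is in category K, is eligible for tier B, meets criterion A, has a disability rating, is classified as L, is classified as E.
Rules concluding "it is a first-time applicant": R3 needs "it meets the income test"; R14 needs "it is exempt" — none of these are established.

No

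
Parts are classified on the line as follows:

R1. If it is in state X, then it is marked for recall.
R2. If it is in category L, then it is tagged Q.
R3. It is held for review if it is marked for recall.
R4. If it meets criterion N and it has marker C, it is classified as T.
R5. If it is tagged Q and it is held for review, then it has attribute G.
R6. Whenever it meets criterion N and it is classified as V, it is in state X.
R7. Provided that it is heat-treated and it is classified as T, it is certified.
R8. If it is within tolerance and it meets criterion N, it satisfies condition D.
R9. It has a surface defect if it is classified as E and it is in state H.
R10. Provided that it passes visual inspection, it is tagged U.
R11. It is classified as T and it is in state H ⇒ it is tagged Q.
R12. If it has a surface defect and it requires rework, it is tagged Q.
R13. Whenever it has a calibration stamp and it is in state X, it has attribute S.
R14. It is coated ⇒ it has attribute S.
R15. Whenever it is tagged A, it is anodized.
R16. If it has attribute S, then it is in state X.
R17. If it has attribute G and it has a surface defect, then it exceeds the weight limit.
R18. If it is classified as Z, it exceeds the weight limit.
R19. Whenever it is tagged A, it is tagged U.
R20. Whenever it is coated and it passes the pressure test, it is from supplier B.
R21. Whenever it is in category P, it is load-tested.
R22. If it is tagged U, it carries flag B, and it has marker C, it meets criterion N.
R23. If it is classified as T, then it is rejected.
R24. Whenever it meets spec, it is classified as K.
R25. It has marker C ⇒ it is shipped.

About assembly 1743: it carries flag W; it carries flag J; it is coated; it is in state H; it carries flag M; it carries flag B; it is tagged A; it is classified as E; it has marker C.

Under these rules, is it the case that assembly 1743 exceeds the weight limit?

Yes

By R9 (it is classified as E, it is in state H): it has a surface defect.
By R14 (it is coated): it has attribute S.
By R16 (it has attribute S): it is in state X.
By R19 (it is tagged A): it is tagged U.
By R22 (it is tagged U, it carries flag B, it has marker C): it meets criterion N.
By R1 (it is in state X): it is marked for recall.
By R3 (it is marked for recall): it is held for review.
By R4 (it meets criterion N, it has marker C): it is classified as T.
By R11 (it is classified as T, it is in state H): it is tagged Q.
By R5 (it is tagged Q, it is held for review): it has attribute G.
By R17 (it has attribute G, it has a surface defect): it exceeds the weight limit.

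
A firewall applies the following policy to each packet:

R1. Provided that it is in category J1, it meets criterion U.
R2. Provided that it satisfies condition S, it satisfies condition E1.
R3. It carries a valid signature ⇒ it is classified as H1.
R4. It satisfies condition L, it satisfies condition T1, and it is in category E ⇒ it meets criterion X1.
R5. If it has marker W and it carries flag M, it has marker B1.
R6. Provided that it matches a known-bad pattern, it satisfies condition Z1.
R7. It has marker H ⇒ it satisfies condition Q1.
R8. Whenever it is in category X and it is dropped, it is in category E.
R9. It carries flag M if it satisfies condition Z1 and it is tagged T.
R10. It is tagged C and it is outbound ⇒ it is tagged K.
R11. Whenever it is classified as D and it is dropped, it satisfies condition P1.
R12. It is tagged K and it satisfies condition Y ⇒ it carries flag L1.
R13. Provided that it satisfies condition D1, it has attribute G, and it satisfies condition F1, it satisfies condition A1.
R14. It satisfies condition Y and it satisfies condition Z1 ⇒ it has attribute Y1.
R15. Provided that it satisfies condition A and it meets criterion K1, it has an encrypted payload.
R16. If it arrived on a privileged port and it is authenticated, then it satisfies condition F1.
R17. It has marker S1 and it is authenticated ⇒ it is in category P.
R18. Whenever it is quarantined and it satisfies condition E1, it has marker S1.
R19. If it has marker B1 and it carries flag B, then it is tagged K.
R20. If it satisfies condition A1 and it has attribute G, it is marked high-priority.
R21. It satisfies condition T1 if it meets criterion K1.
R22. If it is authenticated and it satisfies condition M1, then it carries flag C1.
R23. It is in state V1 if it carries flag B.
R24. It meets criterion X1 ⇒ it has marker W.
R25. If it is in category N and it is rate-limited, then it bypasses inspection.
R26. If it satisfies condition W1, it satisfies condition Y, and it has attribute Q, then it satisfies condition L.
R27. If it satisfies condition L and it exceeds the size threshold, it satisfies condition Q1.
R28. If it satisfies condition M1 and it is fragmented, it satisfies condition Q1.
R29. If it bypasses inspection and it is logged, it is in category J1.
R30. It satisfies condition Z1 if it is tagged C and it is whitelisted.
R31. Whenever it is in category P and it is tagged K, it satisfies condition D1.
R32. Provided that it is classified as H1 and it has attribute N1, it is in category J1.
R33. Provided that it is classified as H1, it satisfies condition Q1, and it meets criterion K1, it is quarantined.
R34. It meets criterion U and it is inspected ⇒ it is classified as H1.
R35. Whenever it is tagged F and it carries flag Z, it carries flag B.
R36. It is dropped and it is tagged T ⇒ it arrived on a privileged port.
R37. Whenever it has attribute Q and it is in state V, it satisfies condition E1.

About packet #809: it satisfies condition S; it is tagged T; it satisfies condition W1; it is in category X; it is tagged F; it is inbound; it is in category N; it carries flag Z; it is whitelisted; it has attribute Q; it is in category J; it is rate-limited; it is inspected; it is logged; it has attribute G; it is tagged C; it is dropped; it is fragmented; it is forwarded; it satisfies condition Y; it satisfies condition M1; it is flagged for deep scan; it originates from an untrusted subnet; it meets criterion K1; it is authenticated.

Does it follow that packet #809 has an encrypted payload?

No

Forward chaining from the given facts derives: satisfies condition E1, is in category E, satisfies condition T1, carries flag C1, bypasses inspection, satisfies condition L, satisfies condition Q1, is in category J1, satisfies condition Z1, carries flag B, arrived on a privileged port, meets criterion U, meets criterion X1, carries flag M, has attribute Y1, satisfies condition F1, is in state V1, has marker W, is classified as H1, has marker B1, is tagged K, is quarantined, carries flag L1, has marker S1, is in category P, satisfies condition D1, satisfies condition A1, is marked high-priority.
The only rule concluding "it has an encrypted payload" is R15, which needs "it satisfies condition A"; that is never established.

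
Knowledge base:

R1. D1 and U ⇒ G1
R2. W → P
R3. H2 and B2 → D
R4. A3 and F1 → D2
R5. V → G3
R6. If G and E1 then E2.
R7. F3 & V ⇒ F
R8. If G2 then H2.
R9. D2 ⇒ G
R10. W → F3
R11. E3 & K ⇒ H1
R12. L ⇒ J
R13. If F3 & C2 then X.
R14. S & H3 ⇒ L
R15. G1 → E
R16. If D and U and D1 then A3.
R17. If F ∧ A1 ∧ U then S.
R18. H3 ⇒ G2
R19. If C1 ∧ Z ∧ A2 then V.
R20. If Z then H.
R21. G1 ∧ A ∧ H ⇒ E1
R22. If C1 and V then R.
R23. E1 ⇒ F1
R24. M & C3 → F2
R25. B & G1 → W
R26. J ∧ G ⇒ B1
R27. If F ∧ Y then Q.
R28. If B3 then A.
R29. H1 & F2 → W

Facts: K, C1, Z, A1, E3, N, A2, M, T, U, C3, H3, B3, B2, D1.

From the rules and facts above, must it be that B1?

G1  (by R1: D1, U)
H1  (by R11: E3, K)
G2  (by R18: H3)
V  (by R19: C1, Z, A2)
H  (by R20: Z)
F2  (by R24: M, C3)
A  (by R28: B3)
W  (by R29: H1, F2)
H2  (by R8: G2)
F3  (by R10: W)
E1  (by R21: G1, A, H)
F1  (by R23: E1)
D  (by R3: H2, B2)
F  (by R7: F3, V)
A3  (by R16: D, U, D1)
S  (by R17: F, A1, U)
D2  (by R4: A3, F1)
G  (by R9: D2)
L  (by R14: S, H3)
J  (by R12: L)
B1  (by R26: J, G)

Yes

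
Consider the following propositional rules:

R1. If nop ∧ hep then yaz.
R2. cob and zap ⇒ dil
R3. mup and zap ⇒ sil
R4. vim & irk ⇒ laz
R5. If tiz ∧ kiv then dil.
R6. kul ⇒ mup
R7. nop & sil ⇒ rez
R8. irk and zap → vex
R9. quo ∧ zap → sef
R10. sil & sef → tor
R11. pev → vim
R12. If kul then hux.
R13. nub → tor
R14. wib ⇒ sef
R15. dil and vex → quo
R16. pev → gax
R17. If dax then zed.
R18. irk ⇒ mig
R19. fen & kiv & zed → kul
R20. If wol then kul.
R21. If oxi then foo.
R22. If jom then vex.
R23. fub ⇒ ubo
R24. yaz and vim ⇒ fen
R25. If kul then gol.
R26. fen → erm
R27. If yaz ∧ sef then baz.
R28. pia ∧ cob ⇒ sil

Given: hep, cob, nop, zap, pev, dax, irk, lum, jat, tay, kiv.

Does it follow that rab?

Forward chaining from the given facts derives: yaz, dil, vex, vim, quo, gax, zed, mig, fen, erm, laz, sef, kul, gol, baz, mup, hux, sil, rez, tor.
No rule has rab as its conclusion, and it is not among the given facts.

No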